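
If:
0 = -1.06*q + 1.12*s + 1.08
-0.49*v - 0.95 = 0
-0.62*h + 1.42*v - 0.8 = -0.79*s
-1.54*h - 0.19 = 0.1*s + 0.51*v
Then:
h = 0.22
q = 5.95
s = 4.67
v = -1.94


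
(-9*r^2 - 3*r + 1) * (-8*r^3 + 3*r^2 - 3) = 72*r^5 - 3*r^4 - 17*r^3 + 30*r^2 + 9*r - 3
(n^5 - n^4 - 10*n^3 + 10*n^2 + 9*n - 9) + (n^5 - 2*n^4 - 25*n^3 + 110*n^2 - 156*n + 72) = 2*n^5 - 3*n^4 - 35*n^3 + 120*n^2 - 147*n + 63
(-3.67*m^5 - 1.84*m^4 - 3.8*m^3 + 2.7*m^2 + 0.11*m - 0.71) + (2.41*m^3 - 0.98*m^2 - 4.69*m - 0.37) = -3.67*m^5 - 1.84*m^4 - 1.39*m^3 + 1.72*m^2 - 4.58*m - 1.08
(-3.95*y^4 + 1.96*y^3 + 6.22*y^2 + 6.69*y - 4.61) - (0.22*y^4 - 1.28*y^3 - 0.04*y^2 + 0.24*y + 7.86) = -4.17*y^4 + 3.24*y^3 + 6.26*y^2 + 6.45*y - 12.47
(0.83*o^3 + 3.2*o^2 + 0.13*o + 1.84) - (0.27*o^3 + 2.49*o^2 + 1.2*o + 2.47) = 0.56*o^3 + 0.71*o^2 - 1.07*o - 0.63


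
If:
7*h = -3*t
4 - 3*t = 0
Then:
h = -4/7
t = 4/3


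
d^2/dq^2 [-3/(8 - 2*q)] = 3/(q - 4)^3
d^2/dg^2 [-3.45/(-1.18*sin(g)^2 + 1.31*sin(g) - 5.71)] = (-19.21512*sin(g)^4 + 15.99903*sin(g)^3 + 115.883775*sin(g)^2 - 57.804405*sin(g) - 34.64973)/(1.18*sin(g)^2 - 1.31*sin(g) + 5.71)^3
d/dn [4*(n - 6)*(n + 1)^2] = 4*(n + 1)*(3*n - 11)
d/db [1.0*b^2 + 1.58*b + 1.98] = 2.0*b + 1.58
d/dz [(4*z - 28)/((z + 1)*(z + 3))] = 4*(-z^2 + 14*z + 31)/(z^4 + 8*z^3 + 22*z^2 + 24*z + 9)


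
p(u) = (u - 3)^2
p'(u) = 2*u - 6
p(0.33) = 7.13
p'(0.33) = -5.34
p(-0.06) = 9.36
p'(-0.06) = -6.12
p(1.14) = 3.46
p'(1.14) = -3.72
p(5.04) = 4.16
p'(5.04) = 4.08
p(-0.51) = 12.32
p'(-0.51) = -7.02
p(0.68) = 5.38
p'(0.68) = -4.64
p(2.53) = 0.22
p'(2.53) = -0.94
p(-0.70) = 13.69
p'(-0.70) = -7.40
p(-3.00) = 36.00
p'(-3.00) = -12.00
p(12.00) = 81.00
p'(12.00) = 18.00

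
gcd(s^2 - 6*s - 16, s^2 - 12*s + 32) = s - 8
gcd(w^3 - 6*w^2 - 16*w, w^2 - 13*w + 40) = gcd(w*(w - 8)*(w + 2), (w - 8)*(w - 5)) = w - 8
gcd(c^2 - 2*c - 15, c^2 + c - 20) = 1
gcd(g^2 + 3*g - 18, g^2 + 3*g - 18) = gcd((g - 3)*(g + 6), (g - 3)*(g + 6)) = g^2 + 3*g - 18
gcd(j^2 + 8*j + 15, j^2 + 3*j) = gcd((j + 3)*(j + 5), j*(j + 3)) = j + 3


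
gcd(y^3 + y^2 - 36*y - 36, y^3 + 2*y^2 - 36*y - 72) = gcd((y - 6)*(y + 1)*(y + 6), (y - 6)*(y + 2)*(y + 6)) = y^2 - 36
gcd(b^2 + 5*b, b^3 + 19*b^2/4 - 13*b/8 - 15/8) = b + 5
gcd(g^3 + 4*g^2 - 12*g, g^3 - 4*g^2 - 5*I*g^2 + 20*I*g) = g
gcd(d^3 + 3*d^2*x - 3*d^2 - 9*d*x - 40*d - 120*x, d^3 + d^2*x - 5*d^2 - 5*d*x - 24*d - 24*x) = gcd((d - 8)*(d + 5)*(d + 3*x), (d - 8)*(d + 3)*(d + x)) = d - 8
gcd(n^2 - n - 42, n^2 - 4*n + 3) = 1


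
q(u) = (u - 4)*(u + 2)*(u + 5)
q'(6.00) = 126.00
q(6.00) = 176.00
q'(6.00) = 126.00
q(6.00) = 176.00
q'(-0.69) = -20.71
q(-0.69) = -26.48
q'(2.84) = 23.24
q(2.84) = -44.02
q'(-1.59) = -19.96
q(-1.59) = -7.82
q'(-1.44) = -20.42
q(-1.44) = -10.85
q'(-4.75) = 21.19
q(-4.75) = 6.02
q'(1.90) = 4.23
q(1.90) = -56.51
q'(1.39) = -3.86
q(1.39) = -56.54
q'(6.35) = 141.07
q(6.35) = 222.72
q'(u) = (u - 4)*(u + 2) + (u - 4)*(u + 5) + (u + 2)*(u + 5) = 3*u^2 + 6*u - 18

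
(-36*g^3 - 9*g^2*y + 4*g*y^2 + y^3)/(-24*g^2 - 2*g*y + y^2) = (-9*g^2 + y^2)/(-6*g + y)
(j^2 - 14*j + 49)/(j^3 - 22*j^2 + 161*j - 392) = 1/(j - 8)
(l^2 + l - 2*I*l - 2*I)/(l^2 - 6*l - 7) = (l - 2*I)/(l - 7)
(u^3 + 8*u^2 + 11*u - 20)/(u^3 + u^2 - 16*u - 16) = (u^2 + 4*u - 5)/(u^2 - 3*u - 4)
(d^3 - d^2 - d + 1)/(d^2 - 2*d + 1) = d + 1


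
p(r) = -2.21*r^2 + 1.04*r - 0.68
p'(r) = 1.04 - 4.42*r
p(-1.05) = -4.21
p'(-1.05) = 5.68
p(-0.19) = -0.96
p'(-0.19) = 1.88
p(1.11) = -2.25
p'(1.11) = -3.87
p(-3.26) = -27.56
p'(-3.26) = 15.45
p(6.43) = -85.37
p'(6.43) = -27.38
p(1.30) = -3.06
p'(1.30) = -4.71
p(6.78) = -95.22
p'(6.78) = -28.93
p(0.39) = -0.61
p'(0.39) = -0.68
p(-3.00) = -23.69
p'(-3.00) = 14.30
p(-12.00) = -331.40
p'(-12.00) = 54.08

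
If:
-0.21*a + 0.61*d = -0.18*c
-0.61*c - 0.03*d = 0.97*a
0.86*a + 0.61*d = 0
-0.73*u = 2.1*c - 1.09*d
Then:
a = 0.00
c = 0.00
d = 0.00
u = 0.00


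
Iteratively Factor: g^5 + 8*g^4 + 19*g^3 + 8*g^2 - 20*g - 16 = (g + 2)*(g^4 + 6*g^3 + 7*g^2 - 6*g - 8) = (g + 1)*(g + 2)*(g^3 + 5*g^2 + 2*g - 8) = (g + 1)*(g + 2)*(g + 4)*(g^2 + g - 2) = (g - 1)*(g + 1)*(g + 2)*(g + 4)*(g + 2)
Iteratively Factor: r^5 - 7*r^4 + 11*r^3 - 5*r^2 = (r)*(r^4 - 7*r^3 + 11*r^2 - 5*r) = r^2*(r^3 - 7*r^2 + 11*r - 5) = r^2*(r - 1)*(r^2 - 6*r + 5) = r^2*(r - 1)^2*(r - 5)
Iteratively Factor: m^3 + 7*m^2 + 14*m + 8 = (m + 1)*(m^2 + 6*m + 8) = (m + 1)*(m + 2)*(m + 4)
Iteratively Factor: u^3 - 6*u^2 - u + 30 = (u - 3)*(u^2 - 3*u - 10) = (u - 5)*(u - 3)*(u + 2)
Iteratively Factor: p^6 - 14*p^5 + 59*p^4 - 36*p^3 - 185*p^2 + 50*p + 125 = (p - 5)*(p^5 - 9*p^4 + 14*p^3 + 34*p^2 - 15*p - 25) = (p - 5)^2*(p^4 - 4*p^3 - 6*p^2 + 4*p + 5) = (p - 5)^3*(p^3 + p^2 - p - 1) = (p - 5)^3*(p + 1)*(p^2 - 1) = (p - 5)^3*(p - 1)*(p + 1)*(p + 1)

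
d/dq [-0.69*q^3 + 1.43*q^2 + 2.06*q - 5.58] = -2.07*q^2 + 2.86*q + 2.06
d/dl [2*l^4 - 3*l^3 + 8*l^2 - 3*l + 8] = 8*l^3 - 9*l^2 + 16*l - 3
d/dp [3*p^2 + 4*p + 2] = 6*p + 4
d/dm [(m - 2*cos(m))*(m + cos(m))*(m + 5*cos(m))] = -4*m^2*sin(m) + 3*m^2 + 7*m*sin(2*m) + 8*m*cos(m) + 30*sin(m)*cos(m)^2 - 7*cos(m)^2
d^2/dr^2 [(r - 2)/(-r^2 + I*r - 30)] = 2*(-(r - 2)*(2*r - I)^2 + (3*r - 2 - I)*(r^2 - I*r + 30))/(r^2 - I*r + 30)^3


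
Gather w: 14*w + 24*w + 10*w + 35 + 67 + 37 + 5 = 48*w + 144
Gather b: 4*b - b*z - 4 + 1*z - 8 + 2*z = b*(4 - z) + 3*z - 12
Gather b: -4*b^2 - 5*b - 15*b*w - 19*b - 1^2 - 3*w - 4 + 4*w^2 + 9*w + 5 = -4*b^2 + b*(-15*w - 24) + 4*w^2 + 6*w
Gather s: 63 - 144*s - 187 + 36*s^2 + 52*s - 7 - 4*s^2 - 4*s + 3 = 32*s^2 - 96*s - 128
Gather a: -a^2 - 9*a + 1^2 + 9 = -a^2 - 9*a + 10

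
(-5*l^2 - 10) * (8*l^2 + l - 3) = -40*l^4 - 5*l^3 - 65*l^2 - 10*l + 30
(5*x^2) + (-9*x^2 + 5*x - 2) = -4*x^2 + 5*x - 2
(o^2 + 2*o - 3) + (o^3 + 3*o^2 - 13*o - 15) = o^3 + 4*o^2 - 11*o - 18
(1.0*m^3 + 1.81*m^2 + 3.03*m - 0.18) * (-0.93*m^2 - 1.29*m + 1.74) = -0.93*m^5 - 2.9733*m^4 - 3.4128*m^3 - 0.5919*m^2 + 5.5044*m - 0.3132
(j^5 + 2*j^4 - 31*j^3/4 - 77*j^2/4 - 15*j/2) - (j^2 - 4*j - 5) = j^5 + 2*j^4 - 31*j^3/4 - 81*j^2/4 - 7*j/2 + 5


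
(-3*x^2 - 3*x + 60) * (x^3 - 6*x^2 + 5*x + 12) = -3*x^5 + 15*x^4 + 63*x^3 - 411*x^2 + 264*x + 720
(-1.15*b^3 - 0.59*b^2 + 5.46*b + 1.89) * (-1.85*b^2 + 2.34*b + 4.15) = 2.1275*b^5 - 1.5995*b^4 - 16.2541*b^3 + 6.8314*b^2 + 27.0816*b + 7.8435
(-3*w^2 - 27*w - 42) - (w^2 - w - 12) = -4*w^2 - 26*w - 30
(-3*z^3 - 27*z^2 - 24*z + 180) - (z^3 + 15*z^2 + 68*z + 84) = -4*z^3 - 42*z^2 - 92*z + 96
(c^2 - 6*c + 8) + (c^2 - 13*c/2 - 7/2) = 2*c^2 - 25*c/2 + 9/2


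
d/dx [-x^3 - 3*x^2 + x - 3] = -3*x^2 - 6*x + 1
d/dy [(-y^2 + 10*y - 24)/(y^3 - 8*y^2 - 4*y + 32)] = (y^4 - 20*y^3 + 156*y^2 - 448*y + 224)/(y^6 - 16*y^5 + 56*y^4 + 128*y^3 - 496*y^2 - 256*y + 1024)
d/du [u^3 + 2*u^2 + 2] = u*(3*u + 4)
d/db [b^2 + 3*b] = 2*b + 3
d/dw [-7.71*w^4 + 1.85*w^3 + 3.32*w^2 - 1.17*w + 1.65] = -30.84*w^3 + 5.55*w^2 + 6.64*w - 1.17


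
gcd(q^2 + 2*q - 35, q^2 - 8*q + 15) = q - 5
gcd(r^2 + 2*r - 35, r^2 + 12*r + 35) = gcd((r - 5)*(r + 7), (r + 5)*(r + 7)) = r + 7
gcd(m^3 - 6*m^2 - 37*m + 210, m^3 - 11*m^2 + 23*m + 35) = m^2 - 12*m + 35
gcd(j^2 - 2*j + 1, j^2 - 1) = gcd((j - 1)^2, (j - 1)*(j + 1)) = j - 1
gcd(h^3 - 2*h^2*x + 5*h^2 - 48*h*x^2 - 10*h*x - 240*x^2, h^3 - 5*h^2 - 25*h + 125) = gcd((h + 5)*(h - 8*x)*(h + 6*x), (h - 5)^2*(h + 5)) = h + 5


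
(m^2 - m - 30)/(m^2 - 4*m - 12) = (m + 5)/(m + 2)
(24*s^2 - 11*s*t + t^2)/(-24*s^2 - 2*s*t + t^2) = (-24*s^2 + 11*s*t - t^2)/(24*s^2 + 2*s*t - t^2)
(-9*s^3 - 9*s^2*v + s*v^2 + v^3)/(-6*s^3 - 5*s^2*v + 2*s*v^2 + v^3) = (3*s - v)/(2*s - v)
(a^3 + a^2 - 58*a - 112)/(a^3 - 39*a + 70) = (a^2 - 6*a - 16)/(a^2 - 7*a + 10)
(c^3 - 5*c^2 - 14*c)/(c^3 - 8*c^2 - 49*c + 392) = c*(c + 2)/(c^2 - c - 56)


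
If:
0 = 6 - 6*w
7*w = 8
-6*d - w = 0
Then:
No Solution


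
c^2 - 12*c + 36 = (c - 6)^2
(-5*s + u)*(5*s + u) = -25*s^2 + u^2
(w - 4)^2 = w^2 - 8*w + 16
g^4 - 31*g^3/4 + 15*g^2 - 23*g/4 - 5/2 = (g - 5)*(g - 2)*(g - 1)*(g + 1/4)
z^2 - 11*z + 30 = (z - 6)*(z - 5)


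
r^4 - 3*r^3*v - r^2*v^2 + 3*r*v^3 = r*(r - 3*v)*(r - v)*(r + v)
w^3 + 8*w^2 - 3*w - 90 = (w - 3)*(w + 5)*(w + 6)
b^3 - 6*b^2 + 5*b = b*(b - 5)*(b - 1)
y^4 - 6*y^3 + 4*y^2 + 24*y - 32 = (y - 4)*(y - 2)^2*(y + 2)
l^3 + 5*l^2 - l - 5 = (l - 1)*(l + 1)*(l + 5)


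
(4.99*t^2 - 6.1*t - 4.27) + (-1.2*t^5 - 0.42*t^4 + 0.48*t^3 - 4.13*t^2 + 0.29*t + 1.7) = -1.2*t^5 - 0.42*t^4 + 0.48*t^3 + 0.86*t^2 - 5.81*t - 2.57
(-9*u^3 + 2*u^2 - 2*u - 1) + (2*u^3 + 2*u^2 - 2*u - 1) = -7*u^3 + 4*u^2 - 4*u - 2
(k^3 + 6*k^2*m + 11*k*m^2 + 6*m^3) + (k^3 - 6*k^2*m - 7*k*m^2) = 2*k^3 + 4*k*m^2 + 6*m^3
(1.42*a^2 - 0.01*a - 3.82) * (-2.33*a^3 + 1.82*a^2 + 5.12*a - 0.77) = -3.3086*a^5 + 2.6077*a^4 + 16.1528*a^3 - 8.097*a^2 - 19.5507*a + 2.9414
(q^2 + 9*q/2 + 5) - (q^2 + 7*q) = 5 - 5*q/2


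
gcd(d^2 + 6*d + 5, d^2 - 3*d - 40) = d + 5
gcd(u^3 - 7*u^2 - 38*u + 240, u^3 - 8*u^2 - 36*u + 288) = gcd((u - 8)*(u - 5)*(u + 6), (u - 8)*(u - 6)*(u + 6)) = u^2 - 2*u - 48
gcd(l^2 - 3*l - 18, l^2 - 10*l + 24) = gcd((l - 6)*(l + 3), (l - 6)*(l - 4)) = l - 6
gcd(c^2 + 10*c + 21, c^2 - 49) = c + 7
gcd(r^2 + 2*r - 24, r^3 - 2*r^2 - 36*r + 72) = r + 6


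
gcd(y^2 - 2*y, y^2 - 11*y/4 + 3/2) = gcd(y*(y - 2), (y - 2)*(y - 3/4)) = y - 2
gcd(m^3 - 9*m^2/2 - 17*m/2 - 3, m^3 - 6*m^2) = m - 6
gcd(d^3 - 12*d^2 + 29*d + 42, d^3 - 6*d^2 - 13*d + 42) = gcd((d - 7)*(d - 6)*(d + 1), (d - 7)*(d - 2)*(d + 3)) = d - 7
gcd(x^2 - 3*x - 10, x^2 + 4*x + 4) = x + 2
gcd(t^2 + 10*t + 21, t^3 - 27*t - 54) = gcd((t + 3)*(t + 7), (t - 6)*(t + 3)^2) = t + 3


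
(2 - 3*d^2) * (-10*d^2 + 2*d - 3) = 30*d^4 - 6*d^3 - 11*d^2 + 4*d - 6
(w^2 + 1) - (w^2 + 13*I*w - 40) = -13*I*w + 41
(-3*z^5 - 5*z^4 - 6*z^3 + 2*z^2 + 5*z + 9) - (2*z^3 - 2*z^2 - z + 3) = -3*z^5 - 5*z^4 - 8*z^3 + 4*z^2 + 6*z + 6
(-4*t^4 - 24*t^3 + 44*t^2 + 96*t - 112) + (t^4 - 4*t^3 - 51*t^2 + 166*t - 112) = -3*t^4 - 28*t^3 - 7*t^2 + 262*t - 224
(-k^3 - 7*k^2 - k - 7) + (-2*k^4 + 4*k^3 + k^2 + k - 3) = -2*k^4 + 3*k^3 - 6*k^2 - 10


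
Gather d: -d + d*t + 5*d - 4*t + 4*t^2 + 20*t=d*(t + 4) + 4*t^2 + 16*t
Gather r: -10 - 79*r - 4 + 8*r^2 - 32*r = 8*r^2 - 111*r - 14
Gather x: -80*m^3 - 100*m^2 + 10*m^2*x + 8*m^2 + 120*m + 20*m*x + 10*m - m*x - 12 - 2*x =-80*m^3 - 92*m^2 + 130*m + x*(10*m^2 + 19*m - 2) - 12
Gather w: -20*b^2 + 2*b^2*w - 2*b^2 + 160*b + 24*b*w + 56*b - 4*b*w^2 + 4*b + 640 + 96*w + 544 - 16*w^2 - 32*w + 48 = -22*b^2 + 220*b + w^2*(-4*b - 16) + w*(2*b^2 + 24*b + 64) + 1232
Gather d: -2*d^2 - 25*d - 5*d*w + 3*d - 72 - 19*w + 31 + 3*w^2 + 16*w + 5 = -2*d^2 + d*(-5*w - 22) + 3*w^2 - 3*w - 36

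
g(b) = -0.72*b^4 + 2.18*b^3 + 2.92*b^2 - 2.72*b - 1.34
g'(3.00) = -4.10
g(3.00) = 17.32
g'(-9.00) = 2573.98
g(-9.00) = -6053.48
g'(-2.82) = 97.41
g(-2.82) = -64.87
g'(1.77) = 12.14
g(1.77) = 8.02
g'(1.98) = 12.13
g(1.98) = 10.58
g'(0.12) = -1.93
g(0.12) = -1.62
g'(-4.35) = 332.69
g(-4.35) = -371.50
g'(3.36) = -18.51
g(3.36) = 13.41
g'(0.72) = 3.80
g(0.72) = -1.16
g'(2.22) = 10.97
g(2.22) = 13.38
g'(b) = -2.88*b^3 + 6.54*b^2 + 5.84*b - 2.72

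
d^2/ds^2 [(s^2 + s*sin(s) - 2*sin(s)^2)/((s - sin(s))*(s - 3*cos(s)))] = (-2*s^2*sin(s) - 3*s^2*cos(s) + 6*s*sin(s) - 3*s*sin(2*s) - 4*s*cos(s) - 9*s*cos(2*s)/2 + 27*s/2 + 40*sin(s) + 9*sin(2*s) + 6*cos(s) - 6*cos(2*s) + 18)/(s - 3*cos(s))^3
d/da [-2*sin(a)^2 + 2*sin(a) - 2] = -2*sin(2*a) + 2*cos(a)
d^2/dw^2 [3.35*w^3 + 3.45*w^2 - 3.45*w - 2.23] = 20.1*w + 6.9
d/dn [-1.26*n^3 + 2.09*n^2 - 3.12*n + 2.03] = -3.78*n^2 + 4.18*n - 3.12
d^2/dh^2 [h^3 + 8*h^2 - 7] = 6*h + 16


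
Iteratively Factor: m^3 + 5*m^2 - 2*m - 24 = (m - 2)*(m^2 + 7*m + 12) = (m - 2)*(m + 4)*(m + 3)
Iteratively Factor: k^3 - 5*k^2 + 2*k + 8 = (k - 4)*(k^2 - k - 2) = (k - 4)*(k - 2)*(k + 1)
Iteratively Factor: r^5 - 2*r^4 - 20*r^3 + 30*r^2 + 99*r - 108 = (r + 3)*(r^4 - 5*r^3 - 5*r^2 + 45*r - 36) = (r - 4)*(r + 3)*(r^3 - r^2 - 9*r + 9) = (r - 4)*(r + 3)^2*(r^2 - 4*r + 3) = (r - 4)*(r - 1)*(r + 3)^2*(r - 3)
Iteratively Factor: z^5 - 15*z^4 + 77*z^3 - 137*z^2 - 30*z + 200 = (z - 5)*(z^4 - 10*z^3 + 27*z^2 - 2*z - 40) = (z - 5)^2*(z^3 - 5*z^2 + 2*z + 8) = (z - 5)^2*(z - 4)*(z^2 - z - 2) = (z - 5)^2*(z - 4)*(z - 2)*(z + 1)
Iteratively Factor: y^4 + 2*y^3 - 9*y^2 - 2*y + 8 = (y + 1)*(y^3 + y^2 - 10*y + 8) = (y - 2)*(y + 1)*(y^2 + 3*y - 4) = (y - 2)*(y - 1)*(y + 1)*(y + 4)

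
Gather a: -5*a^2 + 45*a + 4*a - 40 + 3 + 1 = -5*a^2 + 49*a - 36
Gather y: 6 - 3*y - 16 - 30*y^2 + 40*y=-30*y^2 + 37*y - 10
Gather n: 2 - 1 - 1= 0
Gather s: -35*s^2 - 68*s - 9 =-35*s^2 - 68*s - 9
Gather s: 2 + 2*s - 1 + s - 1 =3*s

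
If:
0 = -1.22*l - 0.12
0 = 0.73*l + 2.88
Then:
No Solution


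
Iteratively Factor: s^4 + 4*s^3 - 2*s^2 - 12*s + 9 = (s - 1)*(s^3 + 5*s^2 + 3*s - 9) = (s - 1)^2*(s^2 + 6*s + 9) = (s - 1)^2*(s + 3)*(s + 3)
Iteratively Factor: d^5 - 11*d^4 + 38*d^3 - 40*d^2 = (d - 4)*(d^4 - 7*d^3 + 10*d^2) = d*(d - 4)*(d^3 - 7*d^2 + 10*d) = d*(d - 4)*(d - 2)*(d^2 - 5*d) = d^2*(d - 4)*(d - 2)*(d - 5)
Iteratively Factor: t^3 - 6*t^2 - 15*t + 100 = (t + 4)*(t^2 - 10*t + 25) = (t - 5)*(t + 4)*(t - 5)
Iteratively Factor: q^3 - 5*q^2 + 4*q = (q - 4)*(q^2 - q) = (q - 4)*(q - 1)*(q)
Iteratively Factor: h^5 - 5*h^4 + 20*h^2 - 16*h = (h - 4)*(h^4 - h^3 - 4*h^2 + 4*h) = (h - 4)*(h - 1)*(h^3 - 4*h) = (h - 4)*(h - 2)*(h - 1)*(h^2 + 2*h) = h*(h - 4)*(h - 2)*(h - 1)*(h + 2)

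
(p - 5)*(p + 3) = p^2 - 2*p - 15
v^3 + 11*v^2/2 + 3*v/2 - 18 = (v - 3/2)*(v + 3)*(v + 4)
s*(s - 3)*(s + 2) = s^3 - s^2 - 6*s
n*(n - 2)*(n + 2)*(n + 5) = n^4 + 5*n^3 - 4*n^2 - 20*n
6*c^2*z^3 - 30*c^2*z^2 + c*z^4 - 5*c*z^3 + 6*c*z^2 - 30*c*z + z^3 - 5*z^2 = z*(6*c + z)*(z - 5)*(c*z + 1)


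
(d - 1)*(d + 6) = d^2 + 5*d - 6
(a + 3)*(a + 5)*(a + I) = a^3 + 8*a^2 + I*a^2 + 15*a + 8*I*a + 15*I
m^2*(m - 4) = m^3 - 4*m^2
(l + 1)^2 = l^2 + 2*l + 1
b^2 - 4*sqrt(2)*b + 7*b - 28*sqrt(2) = (b + 7)*(b - 4*sqrt(2))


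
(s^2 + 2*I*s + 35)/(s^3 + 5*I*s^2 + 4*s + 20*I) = (s^2 + 2*I*s + 35)/(s^3 + 5*I*s^2 + 4*s + 20*I)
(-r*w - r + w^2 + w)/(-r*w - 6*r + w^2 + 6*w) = (w + 1)/(w + 6)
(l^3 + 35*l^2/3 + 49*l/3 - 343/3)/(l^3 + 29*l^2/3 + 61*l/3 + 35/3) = (3*l^2 + 14*l - 49)/(3*l^2 + 8*l + 5)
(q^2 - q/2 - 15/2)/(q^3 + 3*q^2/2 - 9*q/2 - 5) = (q - 3)/(q^2 - q - 2)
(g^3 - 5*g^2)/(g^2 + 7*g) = g*(g - 5)/(g + 7)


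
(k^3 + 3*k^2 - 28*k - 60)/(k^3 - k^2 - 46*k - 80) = (k^2 + k - 30)/(k^2 - 3*k - 40)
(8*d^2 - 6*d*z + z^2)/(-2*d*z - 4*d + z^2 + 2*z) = (-4*d + z)/(z + 2)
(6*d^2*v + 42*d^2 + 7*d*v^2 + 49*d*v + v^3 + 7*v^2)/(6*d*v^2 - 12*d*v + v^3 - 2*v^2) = (d*v + 7*d + v^2 + 7*v)/(v*(v - 2))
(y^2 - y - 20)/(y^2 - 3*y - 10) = (y + 4)/(y + 2)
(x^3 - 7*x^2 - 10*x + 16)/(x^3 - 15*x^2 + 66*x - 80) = (x^2 + x - 2)/(x^2 - 7*x + 10)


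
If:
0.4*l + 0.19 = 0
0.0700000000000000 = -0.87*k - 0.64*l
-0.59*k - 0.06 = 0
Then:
No Solution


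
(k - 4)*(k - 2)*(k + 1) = k^3 - 5*k^2 + 2*k + 8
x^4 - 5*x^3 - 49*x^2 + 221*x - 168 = (x - 8)*(x - 3)*(x - 1)*(x + 7)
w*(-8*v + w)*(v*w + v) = -8*v^2*w^2 - 8*v^2*w + v*w^3 + v*w^2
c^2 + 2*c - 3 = (c - 1)*(c + 3)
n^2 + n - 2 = (n - 1)*(n + 2)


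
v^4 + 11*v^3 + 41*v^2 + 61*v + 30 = (v + 1)*(v + 2)*(v + 3)*(v + 5)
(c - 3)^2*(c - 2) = c^3 - 8*c^2 + 21*c - 18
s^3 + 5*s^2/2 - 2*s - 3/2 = (s - 1)*(s + 1/2)*(s + 3)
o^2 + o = o*(o + 1)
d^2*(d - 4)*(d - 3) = d^4 - 7*d^3 + 12*d^2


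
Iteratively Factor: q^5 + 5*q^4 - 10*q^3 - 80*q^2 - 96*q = (q + 4)*(q^4 + q^3 - 14*q^2 - 24*q) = (q + 2)*(q + 4)*(q^3 - q^2 - 12*q) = q*(q + 2)*(q + 4)*(q^2 - q - 12) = q*(q + 2)*(q + 3)*(q + 4)*(q - 4)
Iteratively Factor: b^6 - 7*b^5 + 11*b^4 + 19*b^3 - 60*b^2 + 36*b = (b - 3)*(b^5 - 4*b^4 - b^3 + 16*b^2 - 12*b) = (b - 3)*(b - 1)*(b^4 - 3*b^3 - 4*b^2 + 12*b) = b*(b - 3)*(b - 1)*(b^3 - 3*b^2 - 4*b + 12) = b*(b - 3)^2*(b - 1)*(b^2 - 4) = b*(b - 3)^2*(b - 1)*(b + 2)*(b - 2)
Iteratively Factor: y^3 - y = (y - 1)*(y^2 + y) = y*(y - 1)*(y + 1)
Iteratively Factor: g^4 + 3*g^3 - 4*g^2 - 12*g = (g)*(g^3 + 3*g^2 - 4*g - 12) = g*(g + 3)*(g^2 - 4) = g*(g - 2)*(g + 3)*(g + 2)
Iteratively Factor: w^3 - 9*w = (w - 3)*(w^2 + 3*w) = w*(w - 3)*(w + 3)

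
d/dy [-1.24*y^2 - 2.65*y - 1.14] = -2.48*y - 2.65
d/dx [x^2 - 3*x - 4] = 2*x - 3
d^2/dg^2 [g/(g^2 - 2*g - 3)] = 2*(-4*g*(g - 1)^2 + (2 - 3*g)*(-g^2 + 2*g + 3))/(-g^2 + 2*g + 3)^3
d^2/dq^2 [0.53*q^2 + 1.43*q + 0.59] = 1.06000000000000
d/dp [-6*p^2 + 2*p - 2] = 2 - 12*p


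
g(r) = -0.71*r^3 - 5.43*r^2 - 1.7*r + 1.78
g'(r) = -2.13*r^2 - 10.86*r - 1.7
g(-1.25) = -3.19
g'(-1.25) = 8.55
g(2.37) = -42.20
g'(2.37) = -39.40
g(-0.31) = 1.81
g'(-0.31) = 1.46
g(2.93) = -67.68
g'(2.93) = -51.81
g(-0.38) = 1.68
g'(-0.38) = 2.12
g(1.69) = -20.03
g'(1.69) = -26.14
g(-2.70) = -19.24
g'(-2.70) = 12.09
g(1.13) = -8.10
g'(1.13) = -16.69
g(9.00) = -970.94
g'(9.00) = -271.97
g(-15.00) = 1201.78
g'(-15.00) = -318.05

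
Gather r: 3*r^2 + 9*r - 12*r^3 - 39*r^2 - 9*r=-12*r^3 - 36*r^2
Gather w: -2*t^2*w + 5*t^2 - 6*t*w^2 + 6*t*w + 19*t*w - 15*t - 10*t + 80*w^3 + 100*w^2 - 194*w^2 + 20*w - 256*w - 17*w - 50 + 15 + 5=5*t^2 - 25*t + 80*w^3 + w^2*(-6*t - 94) + w*(-2*t^2 + 25*t - 253) - 30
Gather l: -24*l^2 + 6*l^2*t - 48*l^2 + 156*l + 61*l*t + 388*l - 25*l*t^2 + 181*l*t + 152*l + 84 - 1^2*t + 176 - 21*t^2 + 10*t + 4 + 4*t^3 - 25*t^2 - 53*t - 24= l^2*(6*t - 72) + l*(-25*t^2 + 242*t + 696) + 4*t^3 - 46*t^2 - 44*t + 240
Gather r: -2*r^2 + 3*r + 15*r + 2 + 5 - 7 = -2*r^2 + 18*r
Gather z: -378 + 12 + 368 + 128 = 130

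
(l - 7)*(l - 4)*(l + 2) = l^3 - 9*l^2 + 6*l + 56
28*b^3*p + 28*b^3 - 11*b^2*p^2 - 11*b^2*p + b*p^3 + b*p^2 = (-7*b + p)*(-4*b + p)*(b*p + b)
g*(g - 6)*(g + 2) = g^3 - 4*g^2 - 12*g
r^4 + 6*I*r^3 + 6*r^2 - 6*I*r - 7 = (r - I)*(r + 7*I)*(-I*r + I)*(I*r + I)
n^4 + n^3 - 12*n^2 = n^2*(n - 3)*(n + 4)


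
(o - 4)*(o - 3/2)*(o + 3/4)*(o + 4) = o^4 - 3*o^3/4 - 137*o^2/8 + 12*o + 18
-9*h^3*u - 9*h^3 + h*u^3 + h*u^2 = (-3*h + u)*(3*h + u)*(h*u + h)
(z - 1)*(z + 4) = z^2 + 3*z - 4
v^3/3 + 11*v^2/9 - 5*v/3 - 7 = (v/3 + 1)*(v - 7/3)*(v + 3)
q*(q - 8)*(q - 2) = q^3 - 10*q^2 + 16*q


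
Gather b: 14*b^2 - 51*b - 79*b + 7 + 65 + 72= 14*b^2 - 130*b + 144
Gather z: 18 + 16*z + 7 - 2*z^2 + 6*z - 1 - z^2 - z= -3*z^2 + 21*z + 24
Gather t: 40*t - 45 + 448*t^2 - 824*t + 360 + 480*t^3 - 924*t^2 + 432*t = 480*t^3 - 476*t^2 - 352*t + 315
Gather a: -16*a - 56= -16*a - 56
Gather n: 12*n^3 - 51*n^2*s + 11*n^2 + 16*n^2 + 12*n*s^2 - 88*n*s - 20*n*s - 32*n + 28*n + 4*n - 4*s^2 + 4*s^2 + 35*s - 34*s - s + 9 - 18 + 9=12*n^3 + n^2*(27 - 51*s) + n*(12*s^2 - 108*s)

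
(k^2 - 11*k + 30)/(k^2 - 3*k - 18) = (k - 5)/(k + 3)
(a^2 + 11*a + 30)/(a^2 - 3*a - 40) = (a + 6)/(a - 8)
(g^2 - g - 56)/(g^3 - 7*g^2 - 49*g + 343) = (g - 8)/(g^2 - 14*g + 49)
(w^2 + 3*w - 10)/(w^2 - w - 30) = (w - 2)/(w - 6)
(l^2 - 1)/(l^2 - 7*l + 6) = (l + 1)/(l - 6)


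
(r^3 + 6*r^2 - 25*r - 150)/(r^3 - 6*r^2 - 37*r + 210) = (r + 5)/(r - 7)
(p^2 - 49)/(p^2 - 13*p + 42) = (p + 7)/(p - 6)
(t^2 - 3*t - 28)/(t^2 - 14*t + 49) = (t + 4)/(t - 7)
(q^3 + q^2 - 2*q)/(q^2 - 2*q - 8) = q*(q - 1)/(q - 4)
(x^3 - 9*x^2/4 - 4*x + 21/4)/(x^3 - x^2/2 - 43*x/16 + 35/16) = 4*(x - 3)/(4*x - 5)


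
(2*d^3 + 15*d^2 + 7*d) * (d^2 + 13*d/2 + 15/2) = 2*d^5 + 28*d^4 + 239*d^3/2 + 158*d^2 + 105*d/2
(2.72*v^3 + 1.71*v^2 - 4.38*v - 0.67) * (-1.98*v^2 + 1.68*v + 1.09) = -5.3856*v^5 + 1.1838*v^4 + 14.51*v^3 - 4.1679*v^2 - 5.8998*v - 0.7303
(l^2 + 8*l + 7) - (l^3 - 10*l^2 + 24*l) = -l^3 + 11*l^2 - 16*l + 7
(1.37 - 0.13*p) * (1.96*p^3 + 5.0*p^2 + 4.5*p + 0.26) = -0.2548*p^4 + 2.0352*p^3 + 6.265*p^2 + 6.1312*p + 0.3562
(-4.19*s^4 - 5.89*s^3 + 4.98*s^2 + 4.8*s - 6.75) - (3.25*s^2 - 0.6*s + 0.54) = -4.19*s^4 - 5.89*s^3 + 1.73*s^2 + 5.4*s - 7.29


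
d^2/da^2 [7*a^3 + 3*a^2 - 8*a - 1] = 42*a + 6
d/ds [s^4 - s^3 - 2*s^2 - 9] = s*(4*s^2 - 3*s - 4)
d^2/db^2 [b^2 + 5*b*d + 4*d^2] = 2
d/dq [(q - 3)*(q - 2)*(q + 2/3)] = 3*q^2 - 26*q/3 + 8/3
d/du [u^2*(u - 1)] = u*(3*u - 2)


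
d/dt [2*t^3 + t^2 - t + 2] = 6*t^2 + 2*t - 1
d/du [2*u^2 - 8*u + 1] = 4*u - 8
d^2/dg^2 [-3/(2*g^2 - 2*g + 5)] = 12*(2*g^2 - 2*g - 2*(2*g - 1)^2 + 5)/(2*g^2 - 2*g + 5)^3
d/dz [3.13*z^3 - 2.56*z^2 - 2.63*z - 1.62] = 9.39*z^2 - 5.12*z - 2.63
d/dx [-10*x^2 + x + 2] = 1 - 20*x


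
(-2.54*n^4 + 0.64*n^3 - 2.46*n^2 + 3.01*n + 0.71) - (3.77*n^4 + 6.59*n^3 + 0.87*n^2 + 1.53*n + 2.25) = -6.31*n^4 - 5.95*n^3 - 3.33*n^2 + 1.48*n - 1.54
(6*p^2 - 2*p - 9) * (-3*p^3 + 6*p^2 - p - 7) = -18*p^5 + 42*p^4 + 9*p^3 - 94*p^2 + 23*p + 63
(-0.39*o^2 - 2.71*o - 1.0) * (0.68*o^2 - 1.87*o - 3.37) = -0.2652*o^4 - 1.1135*o^3 + 5.702*o^2 + 11.0027*o + 3.37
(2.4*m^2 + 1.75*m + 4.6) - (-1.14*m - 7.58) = 2.4*m^2 + 2.89*m + 12.18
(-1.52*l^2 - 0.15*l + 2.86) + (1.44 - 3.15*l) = -1.52*l^2 - 3.3*l + 4.3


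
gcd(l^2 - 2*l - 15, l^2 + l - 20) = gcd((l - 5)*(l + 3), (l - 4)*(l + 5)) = 1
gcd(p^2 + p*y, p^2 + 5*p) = p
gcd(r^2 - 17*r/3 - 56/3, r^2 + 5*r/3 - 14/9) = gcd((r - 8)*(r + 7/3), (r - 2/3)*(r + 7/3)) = r + 7/3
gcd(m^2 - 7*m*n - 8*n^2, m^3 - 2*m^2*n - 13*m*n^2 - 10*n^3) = m + n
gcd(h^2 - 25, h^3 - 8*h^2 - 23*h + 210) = h + 5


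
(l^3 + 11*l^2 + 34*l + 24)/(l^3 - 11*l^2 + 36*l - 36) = (l^3 + 11*l^2 + 34*l + 24)/(l^3 - 11*l^2 + 36*l - 36)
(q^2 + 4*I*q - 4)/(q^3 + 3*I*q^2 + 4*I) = 1/(q - I)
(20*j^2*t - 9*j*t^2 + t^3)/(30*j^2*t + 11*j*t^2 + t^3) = (20*j^2 - 9*j*t + t^2)/(30*j^2 + 11*j*t + t^2)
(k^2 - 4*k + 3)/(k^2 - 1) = (k - 3)/(k + 1)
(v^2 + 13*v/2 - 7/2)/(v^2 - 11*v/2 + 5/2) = (v + 7)/(v - 5)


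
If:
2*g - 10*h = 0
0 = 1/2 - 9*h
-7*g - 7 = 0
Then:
No Solution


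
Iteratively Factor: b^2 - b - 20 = (b + 4)*(b - 5)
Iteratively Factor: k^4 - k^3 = (k)*(k^3 - k^2) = k^2*(k^2 - k) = k^2*(k - 1)*(k)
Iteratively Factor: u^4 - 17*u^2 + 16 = (u + 1)*(u^3 - u^2 - 16*u + 16) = (u - 4)*(u + 1)*(u^2 + 3*u - 4) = (u - 4)*(u + 1)*(u + 4)*(u - 1)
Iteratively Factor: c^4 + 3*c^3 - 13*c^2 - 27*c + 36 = (c + 3)*(c^3 - 13*c + 12) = (c - 1)*(c + 3)*(c^2 + c - 12) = (c - 3)*(c - 1)*(c + 3)*(c + 4)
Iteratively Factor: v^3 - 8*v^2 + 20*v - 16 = (v - 2)*(v^2 - 6*v + 8) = (v - 4)*(v - 2)*(v - 2)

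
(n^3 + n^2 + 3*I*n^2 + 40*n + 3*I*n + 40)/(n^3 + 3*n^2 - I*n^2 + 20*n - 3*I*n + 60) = (n^2 + n*(1 + 8*I) + 8*I)/(n^2 + n*(3 + 4*I) + 12*I)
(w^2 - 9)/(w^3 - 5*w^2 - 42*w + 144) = (w + 3)/(w^2 - 2*w - 48)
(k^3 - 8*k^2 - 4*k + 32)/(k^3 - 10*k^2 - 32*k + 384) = (k^2 - 4)/(k^2 - 2*k - 48)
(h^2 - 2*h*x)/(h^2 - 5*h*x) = (h - 2*x)/(h - 5*x)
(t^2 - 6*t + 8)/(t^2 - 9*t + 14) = (t - 4)/(t - 7)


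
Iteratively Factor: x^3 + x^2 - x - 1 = (x + 1)*(x^2 - 1) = (x - 1)*(x + 1)*(x + 1)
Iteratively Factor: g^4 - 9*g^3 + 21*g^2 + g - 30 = (g - 3)*(g^3 - 6*g^2 + 3*g + 10) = (g - 3)*(g + 1)*(g^2 - 7*g + 10) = (g - 3)*(g - 2)*(g + 1)*(g - 5)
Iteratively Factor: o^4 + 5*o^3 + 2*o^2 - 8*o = (o + 2)*(o^3 + 3*o^2 - 4*o) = (o - 1)*(o + 2)*(o^2 + 4*o) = (o - 1)*(o + 2)*(o + 4)*(o)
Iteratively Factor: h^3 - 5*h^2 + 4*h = (h - 4)*(h^2 - h) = h*(h - 4)*(h - 1)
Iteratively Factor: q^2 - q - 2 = (q + 1)*(q - 2)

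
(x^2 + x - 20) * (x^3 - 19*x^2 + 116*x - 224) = x^5 - 18*x^4 + 77*x^3 + 272*x^2 - 2544*x + 4480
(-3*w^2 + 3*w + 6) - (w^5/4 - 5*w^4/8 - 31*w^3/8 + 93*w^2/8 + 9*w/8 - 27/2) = -w^5/4 + 5*w^4/8 + 31*w^3/8 - 117*w^2/8 + 15*w/8 + 39/2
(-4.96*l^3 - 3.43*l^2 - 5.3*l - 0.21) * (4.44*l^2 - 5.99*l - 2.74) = -22.0224*l^5 + 14.4812*l^4 + 10.6041*l^3 + 40.2128*l^2 + 15.7799*l + 0.5754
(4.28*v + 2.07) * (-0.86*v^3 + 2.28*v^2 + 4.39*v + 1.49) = -3.6808*v^4 + 7.9782*v^3 + 23.5088*v^2 + 15.4645*v + 3.0843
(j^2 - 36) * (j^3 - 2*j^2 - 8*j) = j^5 - 2*j^4 - 44*j^3 + 72*j^2 + 288*j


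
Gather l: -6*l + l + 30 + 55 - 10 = 75 - 5*l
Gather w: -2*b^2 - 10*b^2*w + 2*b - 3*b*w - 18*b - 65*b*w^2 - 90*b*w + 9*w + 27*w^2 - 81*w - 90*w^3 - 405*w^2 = -2*b^2 - 16*b - 90*w^3 + w^2*(-65*b - 378) + w*(-10*b^2 - 93*b - 72)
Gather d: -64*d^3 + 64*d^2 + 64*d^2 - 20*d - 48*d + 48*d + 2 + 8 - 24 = -64*d^3 + 128*d^2 - 20*d - 14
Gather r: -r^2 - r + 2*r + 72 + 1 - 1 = -r^2 + r + 72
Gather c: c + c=2*c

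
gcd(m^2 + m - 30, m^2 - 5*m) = m - 5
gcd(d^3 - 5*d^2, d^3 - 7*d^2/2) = d^2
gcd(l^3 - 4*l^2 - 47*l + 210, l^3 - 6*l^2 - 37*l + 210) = l - 5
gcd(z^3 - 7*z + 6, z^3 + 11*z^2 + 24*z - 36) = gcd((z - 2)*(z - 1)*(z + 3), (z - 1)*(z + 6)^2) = z - 1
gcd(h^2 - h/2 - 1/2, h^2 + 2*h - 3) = h - 1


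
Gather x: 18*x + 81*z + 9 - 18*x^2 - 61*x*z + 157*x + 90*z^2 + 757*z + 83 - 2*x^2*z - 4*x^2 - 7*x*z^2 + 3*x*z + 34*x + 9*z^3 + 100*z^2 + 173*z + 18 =x^2*(-2*z - 22) + x*(-7*z^2 - 58*z + 209) + 9*z^3 + 190*z^2 + 1011*z + 110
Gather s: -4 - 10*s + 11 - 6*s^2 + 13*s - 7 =-6*s^2 + 3*s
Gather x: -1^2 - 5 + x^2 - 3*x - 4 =x^2 - 3*x - 10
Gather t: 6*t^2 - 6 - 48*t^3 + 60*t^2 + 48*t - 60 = -48*t^3 + 66*t^2 + 48*t - 66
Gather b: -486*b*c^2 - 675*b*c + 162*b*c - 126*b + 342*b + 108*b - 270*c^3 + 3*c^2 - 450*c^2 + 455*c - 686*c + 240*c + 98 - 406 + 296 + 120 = b*(-486*c^2 - 513*c + 324) - 270*c^3 - 447*c^2 + 9*c + 108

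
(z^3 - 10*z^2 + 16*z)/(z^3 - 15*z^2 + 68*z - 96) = z*(z - 2)/(z^2 - 7*z + 12)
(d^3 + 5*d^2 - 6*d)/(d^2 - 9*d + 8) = d*(d + 6)/(d - 8)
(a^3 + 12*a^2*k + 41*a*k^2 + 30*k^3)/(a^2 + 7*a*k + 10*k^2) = (a^2 + 7*a*k + 6*k^2)/(a + 2*k)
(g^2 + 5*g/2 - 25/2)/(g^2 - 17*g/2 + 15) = (g + 5)/(g - 6)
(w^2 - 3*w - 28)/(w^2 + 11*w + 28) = (w - 7)/(w + 7)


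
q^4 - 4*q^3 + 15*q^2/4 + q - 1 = (q - 2)^2*(q - 1/2)*(q + 1/2)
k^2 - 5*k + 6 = (k - 3)*(k - 2)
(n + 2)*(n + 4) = n^2 + 6*n + 8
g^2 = g^2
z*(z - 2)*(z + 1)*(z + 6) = z^4 + 5*z^3 - 8*z^2 - 12*z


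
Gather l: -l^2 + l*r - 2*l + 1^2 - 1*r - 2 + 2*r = -l^2 + l*(r - 2) + r - 1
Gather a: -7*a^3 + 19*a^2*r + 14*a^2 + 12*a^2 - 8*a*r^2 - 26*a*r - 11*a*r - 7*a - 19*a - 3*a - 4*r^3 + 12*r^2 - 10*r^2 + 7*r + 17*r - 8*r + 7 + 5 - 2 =-7*a^3 + a^2*(19*r + 26) + a*(-8*r^2 - 37*r - 29) - 4*r^3 + 2*r^2 + 16*r + 10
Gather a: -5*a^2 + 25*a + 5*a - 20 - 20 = -5*a^2 + 30*a - 40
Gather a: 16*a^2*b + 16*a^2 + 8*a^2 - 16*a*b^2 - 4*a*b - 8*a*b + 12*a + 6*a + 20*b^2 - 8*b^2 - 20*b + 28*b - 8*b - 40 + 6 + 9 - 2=a^2*(16*b + 24) + a*(-16*b^2 - 12*b + 18) + 12*b^2 - 27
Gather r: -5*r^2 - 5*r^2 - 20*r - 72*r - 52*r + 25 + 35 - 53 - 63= -10*r^2 - 144*r - 56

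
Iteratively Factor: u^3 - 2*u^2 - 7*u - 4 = (u - 4)*(u^2 + 2*u + 1) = (u - 4)*(u + 1)*(u + 1)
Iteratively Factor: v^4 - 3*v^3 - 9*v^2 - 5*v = (v + 1)*(v^3 - 4*v^2 - 5*v) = (v + 1)^2*(v^2 - 5*v) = (v - 5)*(v + 1)^2*(v)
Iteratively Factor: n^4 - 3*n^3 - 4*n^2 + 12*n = (n - 2)*(n^3 - n^2 - 6*n) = n*(n - 2)*(n^2 - n - 6) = n*(n - 3)*(n - 2)*(n + 2)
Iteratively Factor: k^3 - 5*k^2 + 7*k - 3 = (k - 1)*(k^2 - 4*k + 3) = (k - 3)*(k - 1)*(k - 1)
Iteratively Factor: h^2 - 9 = (h - 3)*(h + 3)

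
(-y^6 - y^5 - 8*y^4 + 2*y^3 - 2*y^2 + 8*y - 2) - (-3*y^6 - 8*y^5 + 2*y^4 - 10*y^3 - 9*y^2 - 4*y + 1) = 2*y^6 + 7*y^5 - 10*y^4 + 12*y^3 + 7*y^2 + 12*y - 3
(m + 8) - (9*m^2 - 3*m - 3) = -9*m^2 + 4*m + 11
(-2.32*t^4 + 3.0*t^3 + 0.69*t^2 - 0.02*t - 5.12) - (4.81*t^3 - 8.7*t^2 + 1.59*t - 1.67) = -2.32*t^4 - 1.81*t^3 + 9.39*t^2 - 1.61*t - 3.45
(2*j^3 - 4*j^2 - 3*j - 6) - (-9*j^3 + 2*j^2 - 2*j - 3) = 11*j^3 - 6*j^2 - j - 3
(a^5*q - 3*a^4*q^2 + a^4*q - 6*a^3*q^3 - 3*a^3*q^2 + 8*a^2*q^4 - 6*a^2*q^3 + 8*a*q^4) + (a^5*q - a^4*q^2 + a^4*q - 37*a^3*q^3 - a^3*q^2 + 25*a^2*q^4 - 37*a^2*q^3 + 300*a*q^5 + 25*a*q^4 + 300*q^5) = 2*a^5*q - 4*a^4*q^2 + 2*a^4*q - 43*a^3*q^3 - 4*a^3*q^2 + 33*a^2*q^4 - 43*a^2*q^3 + 300*a*q^5 + 33*a*q^4 + 300*q^5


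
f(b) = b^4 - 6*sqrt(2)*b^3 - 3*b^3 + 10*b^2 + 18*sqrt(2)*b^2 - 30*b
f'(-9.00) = -6375.13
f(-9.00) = 18075.69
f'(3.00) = -19.37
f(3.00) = 0.00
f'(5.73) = -2.43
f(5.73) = -90.54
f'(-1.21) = -173.34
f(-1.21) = 110.70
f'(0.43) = -5.56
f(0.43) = -7.22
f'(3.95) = -40.98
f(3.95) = -29.70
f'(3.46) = -31.45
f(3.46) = -11.76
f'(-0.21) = -46.45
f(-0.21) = 7.97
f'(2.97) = -18.53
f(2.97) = 0.57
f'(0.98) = 10.17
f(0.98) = -5.24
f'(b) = 4*b^3 - 18*sqrt(2)*b^2 - 9*b^2 + 20*b + 36*sqrt(2)*b - 30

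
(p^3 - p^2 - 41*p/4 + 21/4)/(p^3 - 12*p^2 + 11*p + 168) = (p^2 - 4*p + 7/4)/(p^2 - 15*p + 56)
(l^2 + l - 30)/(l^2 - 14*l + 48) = (l^2 + l - 30)/(l^2 - 14*l + 48)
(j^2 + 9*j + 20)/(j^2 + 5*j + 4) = (j + 5)/(j + 1)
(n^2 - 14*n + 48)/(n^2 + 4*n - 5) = (n^2 - 14*n + 48)/(n^2 + 4*n - 5)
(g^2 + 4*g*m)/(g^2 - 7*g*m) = (g + 4*m)/(g - 7*m)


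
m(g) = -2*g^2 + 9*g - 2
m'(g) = 9 - 4*g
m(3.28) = 6.00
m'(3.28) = -4.12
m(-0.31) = -4.98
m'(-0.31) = 10.24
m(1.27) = 6.20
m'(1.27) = 3.92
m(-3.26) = -52.60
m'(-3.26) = 22.04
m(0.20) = -0.28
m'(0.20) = 8.20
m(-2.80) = -42.88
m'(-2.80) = 20.20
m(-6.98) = -162.26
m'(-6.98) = 36.92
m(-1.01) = -13.13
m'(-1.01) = 13.04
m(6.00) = -20.00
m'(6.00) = -15.00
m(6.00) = -20.00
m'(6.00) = -15.00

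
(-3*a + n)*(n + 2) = -3*a*n - 6*a + n^2 + 2*n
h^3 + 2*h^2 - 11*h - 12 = (h - 3)*(h + 1)*(h + 4)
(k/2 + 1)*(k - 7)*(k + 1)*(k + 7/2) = k^4/2 - k^3/4 - 33*k^2/2 - 161*k/4 - 49/2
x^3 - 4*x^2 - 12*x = x*(x - 6)*(x + 2)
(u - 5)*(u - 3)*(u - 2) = u^3 - 10*u^2 + 31*u - 30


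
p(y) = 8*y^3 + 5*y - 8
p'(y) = 24*y^2 + 5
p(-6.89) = -2659.11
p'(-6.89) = 1144.33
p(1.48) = 25.33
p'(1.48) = 57.57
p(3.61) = 386.42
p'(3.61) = 317.77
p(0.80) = 0.10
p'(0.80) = 20.36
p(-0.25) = -9.38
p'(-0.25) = 6.50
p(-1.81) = -64.49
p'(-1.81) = 83.63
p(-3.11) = -264.19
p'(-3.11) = 237.13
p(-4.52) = -769.36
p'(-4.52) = 495.33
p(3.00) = 223.00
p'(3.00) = 221.00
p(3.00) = 223.00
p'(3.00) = 221.00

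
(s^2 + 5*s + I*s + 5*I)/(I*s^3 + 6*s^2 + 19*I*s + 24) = (s^2 + 5*s + I*s + 5*I)/(I*s^3 + 6*s^2 + 19*I*s + 24)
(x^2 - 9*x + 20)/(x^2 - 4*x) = (x - 5)/x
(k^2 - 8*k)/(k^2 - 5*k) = (k - 8)/(k - 5)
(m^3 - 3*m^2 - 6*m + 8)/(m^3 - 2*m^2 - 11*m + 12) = (m + 2)/(m + 3)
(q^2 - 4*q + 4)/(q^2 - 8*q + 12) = (q - 2)/(q - 6)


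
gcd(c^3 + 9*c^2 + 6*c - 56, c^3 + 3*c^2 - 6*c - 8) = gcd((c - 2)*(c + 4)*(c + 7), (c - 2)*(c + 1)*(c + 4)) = c^2 + 2*c - 8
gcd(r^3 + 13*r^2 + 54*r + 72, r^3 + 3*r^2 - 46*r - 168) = r^2 + 10*r + 24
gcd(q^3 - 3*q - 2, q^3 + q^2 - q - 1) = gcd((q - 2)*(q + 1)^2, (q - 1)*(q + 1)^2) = q^2 + 2*q + 1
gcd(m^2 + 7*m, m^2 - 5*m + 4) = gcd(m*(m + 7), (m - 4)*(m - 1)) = 1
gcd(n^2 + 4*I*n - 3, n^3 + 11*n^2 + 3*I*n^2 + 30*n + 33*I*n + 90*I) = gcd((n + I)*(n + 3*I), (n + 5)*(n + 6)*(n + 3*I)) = n + 3*I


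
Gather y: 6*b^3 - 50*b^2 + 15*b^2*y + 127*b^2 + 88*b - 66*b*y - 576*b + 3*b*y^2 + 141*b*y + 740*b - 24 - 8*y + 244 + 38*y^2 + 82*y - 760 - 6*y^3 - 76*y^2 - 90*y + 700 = 6*b^3 + 77*b^2 + 252*b - 6*y^3 + y^2*(3*b - 38) + y*(15*b^2 + 75*b - 16) + 160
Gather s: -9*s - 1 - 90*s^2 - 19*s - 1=-90*s^2 - 28*s - 2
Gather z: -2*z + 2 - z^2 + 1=-z^2 - 2*z + 3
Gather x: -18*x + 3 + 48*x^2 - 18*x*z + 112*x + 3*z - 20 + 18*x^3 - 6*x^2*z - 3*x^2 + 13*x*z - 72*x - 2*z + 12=18*x^3 + x^2*(45 - 6*z) + x*(22 - 5*z) + z - 5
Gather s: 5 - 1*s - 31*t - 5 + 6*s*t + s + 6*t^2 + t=6*s*t + 6*t^2 - 30*t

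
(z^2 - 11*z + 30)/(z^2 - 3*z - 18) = (z - 5)/(z + 3)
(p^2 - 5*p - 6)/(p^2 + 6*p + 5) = (p - 6)/(p + 5)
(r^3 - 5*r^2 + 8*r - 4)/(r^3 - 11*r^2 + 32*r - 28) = (r - 1)/(r - 7)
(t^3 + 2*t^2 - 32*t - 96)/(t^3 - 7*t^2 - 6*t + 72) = (t^2 + 8*t + 16)/(t^2 - t - 12)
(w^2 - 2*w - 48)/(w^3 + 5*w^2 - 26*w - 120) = (w - 8)/(w^2 - w - 20)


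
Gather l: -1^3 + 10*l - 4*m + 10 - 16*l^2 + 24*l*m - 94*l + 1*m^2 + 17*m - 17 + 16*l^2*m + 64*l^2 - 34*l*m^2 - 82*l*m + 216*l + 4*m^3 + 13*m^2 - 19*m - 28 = l^2*(16*m + 48) + l*(-34*m^2 - 58*m + 132) + 4*m^3 + 14*m^2 - 6*m - 36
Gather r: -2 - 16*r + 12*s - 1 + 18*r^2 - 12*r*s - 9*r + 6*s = 18*r^2 + r*(-12*s - 25) + 18*s - 3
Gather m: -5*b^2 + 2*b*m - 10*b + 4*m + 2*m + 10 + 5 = -5*b^2 - 10*b + m*(2*b + 6) + 15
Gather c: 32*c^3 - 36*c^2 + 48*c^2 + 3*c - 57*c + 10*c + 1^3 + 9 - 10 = 32*c^3 + 12*c^2 - 44*c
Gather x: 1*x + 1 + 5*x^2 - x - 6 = 5*x^2 - 5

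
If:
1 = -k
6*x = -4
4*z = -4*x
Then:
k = -1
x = -2/3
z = 2/3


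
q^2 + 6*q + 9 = (q + 3)^2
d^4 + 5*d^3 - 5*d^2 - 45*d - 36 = (d - 3)*(d + 1)*(d + 3)*(d + 4)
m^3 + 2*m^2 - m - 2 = (m - 1)*(m + 1)*(m + 2)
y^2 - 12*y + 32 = (y - 8)*(y - 4)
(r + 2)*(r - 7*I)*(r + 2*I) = r^3 + 2*r^2 - 5*I*r^2 + 14*r - 10*I*r + 28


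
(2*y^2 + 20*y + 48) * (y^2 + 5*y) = 2*y^4 + 30*y^3 + 148*y^2 + 240*y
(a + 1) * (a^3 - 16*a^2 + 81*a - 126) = a^4 - 15*a^3 + 65*a^2 - 45*a - 126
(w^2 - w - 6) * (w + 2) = w^3 + w^2 - 8*w - 12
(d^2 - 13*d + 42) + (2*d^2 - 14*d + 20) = 3*d^2 - 27*d + 62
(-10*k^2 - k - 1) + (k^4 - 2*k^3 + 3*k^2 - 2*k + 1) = k^4 - 2*k^3 - 7*k^2 - 3*k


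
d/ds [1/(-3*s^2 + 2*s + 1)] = 2*(3*s - 1)/(-3*s^2 + 2*s + 1)^2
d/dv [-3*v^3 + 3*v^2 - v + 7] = -9*v^2 + 6*v - 1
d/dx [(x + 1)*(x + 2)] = 2*x + 3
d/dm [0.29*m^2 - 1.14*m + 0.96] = 0.58*m - 1.14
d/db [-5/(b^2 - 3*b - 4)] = 5*(2*b - 3)/(-b^2 + 3*b + 4)^2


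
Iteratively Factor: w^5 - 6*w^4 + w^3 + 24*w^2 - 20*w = (w + 2)*(w^4 - 8*w^3 + 17*w^2 - 10*w) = (w - 2)*(w + 2)*(w^3 - 6*w^2 + 5*w) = (w - 5)*(w - 2)*(w + 2)*(w^2 - w) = (w - 5)*(w - 2)*(w - 1)*(w + 2)*(w)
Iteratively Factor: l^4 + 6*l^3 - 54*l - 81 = (l + 3)*(l^3 + 3*l^2 - 9*l - 27) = (l + 3)^2*(l^2 - 9) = (l + 3)^3*(l - 3)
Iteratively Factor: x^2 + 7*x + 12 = (x + 4)*(x + 3)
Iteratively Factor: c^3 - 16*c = (c)*(c^2 - 16) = c*(c + 4)*(c - 4)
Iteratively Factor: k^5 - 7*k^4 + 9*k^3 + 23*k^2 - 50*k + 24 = (k + 2)*(k^4 - 9*k^3 + 27*k^2 - 31*k + 12) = (k - 4)*(k + 2)*(k^3 - 5*k^2 + 7*k - 3) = (k - 4)*(k - 1)*(k + 2)*(k^2 - 4*k + 3) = (k - 4)*(k - 3)*(k - 1)*(k + 2)*(k - 1)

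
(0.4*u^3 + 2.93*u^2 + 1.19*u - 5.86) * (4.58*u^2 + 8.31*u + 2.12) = 1.832*u^5 + 16.7434*u^4 + 30.6465*u^3 - 10.7383*u^2 - 46.1738*u - 12.4232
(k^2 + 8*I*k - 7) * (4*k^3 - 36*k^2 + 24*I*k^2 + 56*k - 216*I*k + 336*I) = 4*k^5 - 36*k^4 + 56*I*k^4 - 164*k^3 - 504*I*k^3 + 1980*k^2 + 616*I*k^2 - 3080*k + 1512*I*k - 2352*I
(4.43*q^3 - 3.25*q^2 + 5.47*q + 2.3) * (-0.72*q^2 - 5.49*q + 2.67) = -3.1896*q^5 - 21.9807*q^4 + 25.7322*q^3 - 40.3638*q^2 + 1.9779*q + 6.141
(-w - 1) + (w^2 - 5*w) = w^2 - 6*w - 1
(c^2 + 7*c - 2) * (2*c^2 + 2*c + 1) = 2*c^4 + 16*c^3 + 11*c^2 + 3*c - 2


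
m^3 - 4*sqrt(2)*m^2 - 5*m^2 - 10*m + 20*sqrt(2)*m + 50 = (m - 5)*(m - 5*sqrt(2))*(m + sqrt(2))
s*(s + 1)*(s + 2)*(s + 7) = s^4 + 10*s^3 + 23*s^2 + 14*s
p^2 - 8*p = p*(p - 8)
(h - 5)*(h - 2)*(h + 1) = h^3 - 6*h^2 + 3*h + 10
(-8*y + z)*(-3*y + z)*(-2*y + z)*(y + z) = -48*y^4 - 2*y^3*z + 33*y^2*z^2 - 12*y*z^3 + z^4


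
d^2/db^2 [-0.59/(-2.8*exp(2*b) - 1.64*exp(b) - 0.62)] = (0.59*(5.6*exp(b) + 1.64)*(11.2*exp(b) + 3.28)*exp(b) - (6.608*exp(b) + 0.9676)*(2.8*exp(2*b) + 1.64*exp(b) + 0.62))*exp(b)/(2.8*exp(2*b) + 1.64*exp(b) + 0.62)^3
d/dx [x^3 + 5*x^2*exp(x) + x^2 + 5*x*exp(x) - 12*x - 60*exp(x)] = 5*x^2*exp(x) + 3*x^2 + 15*x*exp(x) + 2*x - 55*exp(x) - 12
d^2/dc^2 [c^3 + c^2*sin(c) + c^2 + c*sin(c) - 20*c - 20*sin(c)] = -c^2*sin(c) - c*sin(c) + 4*c*cos(c) + 6*c + 22*sin(c) + 2*cos(c) + 2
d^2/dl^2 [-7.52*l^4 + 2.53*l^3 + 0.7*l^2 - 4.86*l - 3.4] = -90.24*l^2 + 15.18*l + 1.4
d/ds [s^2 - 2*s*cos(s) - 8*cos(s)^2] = 2*s*sin(s) + 2*s + 8*sin(2*s) - 2*cos(s)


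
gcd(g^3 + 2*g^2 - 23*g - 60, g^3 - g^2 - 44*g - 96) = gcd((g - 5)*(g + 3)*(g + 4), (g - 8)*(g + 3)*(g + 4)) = g^2 + 7*g + 12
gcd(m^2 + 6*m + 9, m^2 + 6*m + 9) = m^2 + 6*m + 9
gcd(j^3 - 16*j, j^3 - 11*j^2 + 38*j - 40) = j - 4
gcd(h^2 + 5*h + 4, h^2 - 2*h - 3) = h + 1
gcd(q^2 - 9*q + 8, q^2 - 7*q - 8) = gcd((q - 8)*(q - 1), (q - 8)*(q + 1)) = q - 8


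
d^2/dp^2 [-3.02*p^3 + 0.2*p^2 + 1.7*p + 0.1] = 0.4 - 18.12*p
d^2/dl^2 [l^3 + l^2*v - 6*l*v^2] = 6*l + 2*v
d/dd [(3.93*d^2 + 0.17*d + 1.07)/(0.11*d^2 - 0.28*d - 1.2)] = (-1.1191*d^2 - 9.6674*d + 0.0956)/(0.0121*d^4 - 0.0616*d^3 - 0.1856*d^2 + 0.672*d + 1.44)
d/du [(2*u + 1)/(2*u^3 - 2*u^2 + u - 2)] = (4*u^3 - 4*u^2 + 2*u - (2*u + 1)*(6*u^2 - 4*u + 1) - 4)/(2*u^3 - 2*u^2 + u - 2)^2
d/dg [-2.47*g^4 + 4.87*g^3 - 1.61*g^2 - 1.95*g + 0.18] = -9.88*g^3 + 14.61*g^2 - 3.22*g - 1.95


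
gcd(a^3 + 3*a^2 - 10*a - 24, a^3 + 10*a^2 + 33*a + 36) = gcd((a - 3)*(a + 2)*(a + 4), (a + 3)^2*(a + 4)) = a + 4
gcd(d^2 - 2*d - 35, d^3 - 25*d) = d + 5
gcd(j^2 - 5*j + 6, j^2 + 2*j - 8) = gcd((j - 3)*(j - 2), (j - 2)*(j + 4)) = j - 2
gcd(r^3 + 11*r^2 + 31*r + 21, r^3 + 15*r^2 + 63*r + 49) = r^2 + 8*r + 7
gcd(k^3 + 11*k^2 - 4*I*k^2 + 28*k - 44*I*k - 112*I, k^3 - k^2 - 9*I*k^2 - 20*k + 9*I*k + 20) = k - 4*I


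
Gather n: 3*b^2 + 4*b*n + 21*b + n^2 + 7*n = 3*b^2 + 21*b + n^2 + n*(4*b + 7)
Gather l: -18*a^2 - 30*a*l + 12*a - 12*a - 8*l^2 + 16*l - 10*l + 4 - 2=-18*a^2 - 8*l^2 + l*(6 - 30*a) + 2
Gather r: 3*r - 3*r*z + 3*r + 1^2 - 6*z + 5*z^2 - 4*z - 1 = r*(6 - 3*z) + 5*z^2 - 10*z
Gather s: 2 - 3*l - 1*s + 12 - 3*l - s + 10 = -6*l - 2*s + 24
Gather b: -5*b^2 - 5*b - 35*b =-5*b^2 - 40*b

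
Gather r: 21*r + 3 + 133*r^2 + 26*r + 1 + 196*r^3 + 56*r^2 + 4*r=196*r^3 + 189*r^2 + 51*r + 4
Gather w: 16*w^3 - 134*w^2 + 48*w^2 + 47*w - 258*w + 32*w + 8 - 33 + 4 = 16*w^3 - 86*w^2 - 179*w - 21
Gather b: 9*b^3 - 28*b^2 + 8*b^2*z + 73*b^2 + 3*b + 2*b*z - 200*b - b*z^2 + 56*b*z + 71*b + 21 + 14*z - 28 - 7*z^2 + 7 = 9*b^3 + b^2*(8*z + 45) + b*(-z^2 + 58*z - 126) - 7*z^2 + 14*z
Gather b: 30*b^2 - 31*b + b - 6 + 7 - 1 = 30*b^2 - 30*b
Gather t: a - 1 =a - 1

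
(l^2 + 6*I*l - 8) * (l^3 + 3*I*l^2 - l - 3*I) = l^5 + 9*I*l^4 - 27*l^3 - 33*I*l^2 + 26*l + 24*I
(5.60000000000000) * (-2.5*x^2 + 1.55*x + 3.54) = -14.0*x^2 + 8.68*x + 19.824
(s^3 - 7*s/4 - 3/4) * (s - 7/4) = s^4 - 7*s^3/4 - 7*s^2/4 + 37*s/16 + 21/16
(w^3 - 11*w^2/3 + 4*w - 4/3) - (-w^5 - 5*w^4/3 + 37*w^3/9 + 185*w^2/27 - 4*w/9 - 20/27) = w^5 + 5*w^4/3 - 28*w^3/9 - 284*w^2/27 + 40*w/9 - 16/27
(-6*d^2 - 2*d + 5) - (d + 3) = -6*d^2 - 3*d + 2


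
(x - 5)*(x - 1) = x^2 - 6*x + 5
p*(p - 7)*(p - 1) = p^3 - 8*p^2 + 7*p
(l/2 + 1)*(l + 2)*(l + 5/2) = l^3/2 + 13*l^2/4 + 7*l + 5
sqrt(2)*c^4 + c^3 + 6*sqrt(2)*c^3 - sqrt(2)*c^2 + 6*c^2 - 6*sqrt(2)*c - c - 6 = (c - 1)*(c + 1)*(c + 6)*(sqrt(2)*c + 1)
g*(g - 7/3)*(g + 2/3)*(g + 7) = g^4 + 16*g^3/3 - 119*g^2/9 - 98*g/9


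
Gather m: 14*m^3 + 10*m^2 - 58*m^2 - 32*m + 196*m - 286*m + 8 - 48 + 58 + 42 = 14*m^3 - 48*m^2 - 122*m + 60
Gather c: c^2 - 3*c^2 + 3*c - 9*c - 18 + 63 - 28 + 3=-2*c^2 - 6*c + 20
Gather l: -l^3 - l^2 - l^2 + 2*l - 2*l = -l^3 - 2*l^2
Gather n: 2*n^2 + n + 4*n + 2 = 2*n^2 + 5*n + 2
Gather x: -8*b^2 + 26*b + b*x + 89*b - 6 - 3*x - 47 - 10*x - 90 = -8*b^2 + 115*b + x*(b - 13) - 143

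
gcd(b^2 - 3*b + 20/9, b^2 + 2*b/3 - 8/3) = b - 4/3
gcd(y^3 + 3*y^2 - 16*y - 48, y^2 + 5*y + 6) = y + 3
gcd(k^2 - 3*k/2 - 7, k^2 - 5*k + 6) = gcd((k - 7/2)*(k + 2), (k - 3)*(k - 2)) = 1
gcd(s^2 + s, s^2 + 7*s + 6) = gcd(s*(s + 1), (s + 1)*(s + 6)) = s + 1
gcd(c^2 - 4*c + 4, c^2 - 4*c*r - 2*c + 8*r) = c - 2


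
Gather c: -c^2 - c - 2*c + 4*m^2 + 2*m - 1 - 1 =-c^2 - 3*c + 4*m^2 + 2*m - 2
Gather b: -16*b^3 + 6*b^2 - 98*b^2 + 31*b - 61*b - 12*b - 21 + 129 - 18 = -16*b^3 - 92*b^2 - 42*b + 90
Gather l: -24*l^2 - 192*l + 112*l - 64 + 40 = -24*l^2 - 80*l - 24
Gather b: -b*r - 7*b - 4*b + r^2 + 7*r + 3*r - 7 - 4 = b*(-r - 11) + r^2 + 10*r - 11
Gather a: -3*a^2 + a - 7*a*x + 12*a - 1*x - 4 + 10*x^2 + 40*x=-3*a^2 + a*(13 - 7*x) + 10*x^2 + 39*x - 4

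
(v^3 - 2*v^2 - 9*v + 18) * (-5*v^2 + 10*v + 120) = -5*v^5 + 20*v^4 + 145*v^3 - 420*v^2 - 900*v + 2160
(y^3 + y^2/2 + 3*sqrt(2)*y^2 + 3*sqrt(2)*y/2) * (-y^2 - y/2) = -y^5 - 3*sqrt(2)*y^4 - y^4 - 3*sqrt(2)*y^3 - y^3/4 - 3*sqrt(2)*y^2/4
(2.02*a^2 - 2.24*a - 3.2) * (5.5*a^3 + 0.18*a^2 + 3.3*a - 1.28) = 11.11*a^5 - 11.9564*a^4 - 11.3372*a^3 - 10.5536*a^2 - 7.6928*a + 4.096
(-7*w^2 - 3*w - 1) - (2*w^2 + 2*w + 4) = -9*w^2 - 5*w - 5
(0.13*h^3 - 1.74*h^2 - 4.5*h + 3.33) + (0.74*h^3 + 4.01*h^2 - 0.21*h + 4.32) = 0.87*h^3 + 2.27*h^2 - 4.71*h + 7.65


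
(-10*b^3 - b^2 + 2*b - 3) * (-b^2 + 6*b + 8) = 10*b^5 - 59*b^4 - 88*b^3 + 7*b^2 - 2*b - 24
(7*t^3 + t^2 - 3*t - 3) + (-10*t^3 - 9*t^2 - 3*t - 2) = -3*t^3 - 8*t^2 - 6*t - 5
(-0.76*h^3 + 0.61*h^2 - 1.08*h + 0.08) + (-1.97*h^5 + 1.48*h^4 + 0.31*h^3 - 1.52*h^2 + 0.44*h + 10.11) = -1.97*h^5 + 1.48*h^4 - 0.45*h^3 - 0.91*h^2 - 0.64*h + 10.19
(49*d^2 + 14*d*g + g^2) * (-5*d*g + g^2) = -245*d^3*g - 21*d^2*g^2 + 9*d*g^3 + g^4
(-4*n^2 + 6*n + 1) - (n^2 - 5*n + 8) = -5*n^2 + 11*n - 7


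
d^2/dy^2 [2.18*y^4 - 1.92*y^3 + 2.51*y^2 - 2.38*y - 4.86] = 26.16*y^2 - 11.52*y + 5.02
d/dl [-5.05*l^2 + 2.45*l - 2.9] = 2.45 - 10.1*l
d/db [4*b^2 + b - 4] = 8*b + 1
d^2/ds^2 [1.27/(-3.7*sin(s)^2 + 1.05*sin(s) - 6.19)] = (69.5452*sin(s)^4 - 14.80185*sin(s)^3 - 219.264865*sin(s)^2 + 37.858065*sin(s) + 55.37327)/(3.7*sin(s)^2 - 1.05*sin(s) + 6.19)^3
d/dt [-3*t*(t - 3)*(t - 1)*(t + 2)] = -12*t^3 + 18*t^2 + 30*t - 18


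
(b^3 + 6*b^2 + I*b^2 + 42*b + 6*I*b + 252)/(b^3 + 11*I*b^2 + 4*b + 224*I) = (b^2 + 6*b*(1 - I) - 36*I)/(b^2 + 4*I*b + 32)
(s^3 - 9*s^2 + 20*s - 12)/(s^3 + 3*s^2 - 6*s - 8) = (s^2 - 7*s + 6)/(s^2 + 5*s + 4)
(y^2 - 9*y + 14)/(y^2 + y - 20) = (y^2 - 9*y + 14)/(y^2 + y - 20)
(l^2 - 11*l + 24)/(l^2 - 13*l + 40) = (l - 3)/(l - 5)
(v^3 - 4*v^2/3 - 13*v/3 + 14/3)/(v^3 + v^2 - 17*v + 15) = (3*v^2 - v - 14)/(3*(v^2 + 2*v - 15))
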